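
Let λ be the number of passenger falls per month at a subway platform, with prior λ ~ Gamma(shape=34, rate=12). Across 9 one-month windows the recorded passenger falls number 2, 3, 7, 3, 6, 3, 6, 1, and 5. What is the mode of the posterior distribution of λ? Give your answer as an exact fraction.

Total count: 2 + 3 + 7 + 3 + 6 + 3 + 6 + 1 + 5 = 36.
Total exposure: 9 months.
By Gamma–Poisson conjugacy, the posterior is Gamma(α + Σx, β + Σt) = Gamma(34 + 36, 12 + 9) = Gamma(70, 21).
Posterior mode = (α'−1)/β' = 69/21 = 23/7.

23/7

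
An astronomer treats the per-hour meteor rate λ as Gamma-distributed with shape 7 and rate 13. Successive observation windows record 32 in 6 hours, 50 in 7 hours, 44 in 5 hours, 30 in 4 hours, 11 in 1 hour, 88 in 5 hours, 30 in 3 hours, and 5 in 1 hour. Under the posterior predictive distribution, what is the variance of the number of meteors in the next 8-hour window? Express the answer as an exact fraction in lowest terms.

Total count: 32 + 50 + 44 + 30 + 11 + 88 + 30 + 5 = 290.
Total exposure: 6 + 7 + 5 + 4 + 1 + 5 + 3 + 1 = 32 hours.
By Gamma–Poisson conjugacy, the posterior is Gamma(α + Σx, β + Σt) = Gamma(7 + 290, 13 + 32) = Gamma(297, 45).
The posterior predictive for a window of length T is Negative Binomial with variance T·α'·(β'+T)/β'² = 8·297·53/2025 = 4664/75.

4664/75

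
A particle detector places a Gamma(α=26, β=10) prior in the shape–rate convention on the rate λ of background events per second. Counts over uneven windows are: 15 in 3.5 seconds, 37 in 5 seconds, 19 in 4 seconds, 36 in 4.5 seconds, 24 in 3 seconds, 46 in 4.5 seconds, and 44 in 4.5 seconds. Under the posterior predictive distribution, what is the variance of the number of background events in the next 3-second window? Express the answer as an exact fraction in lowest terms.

266/13

Total count: 15 + 37 + 19 + 36 + 24 + 46 + 44 = 221.
Total exposure: 3.5 + 5 + 4 + 4.5 + 3 + 4.5 + 4.5 = 29 seconds.
By Gamma–Poisson conjugacy, the posterior is Gamma(α + Σx, β + Σt) = Gamma(26 + 221, 10 + 29) = Gamma(247, 39).
The posterior predictive for a window of length T is Negative Binomial with variance T·α'·(β'+T)/β'² = 3·247·42/1521 = 266/13.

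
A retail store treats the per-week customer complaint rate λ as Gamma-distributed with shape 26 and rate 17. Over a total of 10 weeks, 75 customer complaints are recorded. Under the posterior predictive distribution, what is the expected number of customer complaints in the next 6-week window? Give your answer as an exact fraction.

Total count 75 over total exposure 10 weeks.
The Gamma prior is conjugate for the Poisson rate, so λ | data ~ Gamma(26+75, 17+10) = Gamma(101, 27).
Predictive mean over a 6-week window = T·E[λ|data] = 6·101/27 = 202/9.

202/9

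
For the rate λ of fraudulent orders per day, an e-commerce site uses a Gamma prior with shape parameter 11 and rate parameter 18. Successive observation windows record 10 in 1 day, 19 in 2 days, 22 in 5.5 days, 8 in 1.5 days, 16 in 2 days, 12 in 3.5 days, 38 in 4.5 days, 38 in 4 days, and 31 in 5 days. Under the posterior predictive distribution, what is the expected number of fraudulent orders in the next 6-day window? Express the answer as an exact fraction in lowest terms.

1230/47

Total count: 10 + 19 + 22 + 8 + 16 + 12 + 38 + 38 + 31 = 194.
Total exposure: 1 + 2 + 5.5 + 1.5 + 2 + 3.5 + 4.5 + 4 + 5 = 29 days.
The Gamma prior is conjugate for the Poisson rate, so λ | data ~ Gamma(11+194, 18+29) = Gamma(205, 47).
Predictive mean over a 6-day window = T·E[λ|data] = 6·205/47 = 1230/47.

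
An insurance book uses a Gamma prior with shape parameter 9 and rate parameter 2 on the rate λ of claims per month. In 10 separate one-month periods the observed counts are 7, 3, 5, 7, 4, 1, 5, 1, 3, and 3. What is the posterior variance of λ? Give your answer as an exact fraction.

1/3

Total count: 7 + 3 + 5 + 7 + 4 + 1 + 5 + 1 + 3 + 3 = 39.
Total exposure: 10 months.
Posterior: α' = 9 + 39 = 48, β' = 2 + 10 = 12.
Posterior variance = α'/β'² = 48/144 = 1/3.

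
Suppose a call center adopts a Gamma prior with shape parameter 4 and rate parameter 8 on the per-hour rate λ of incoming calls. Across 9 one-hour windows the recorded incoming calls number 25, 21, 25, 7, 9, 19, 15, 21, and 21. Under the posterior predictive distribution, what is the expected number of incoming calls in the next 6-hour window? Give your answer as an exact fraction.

1002/17

Total count: 25 + 21 + 25 + 7 + 9 + 19 + 15 + 21 + 21 = 163.
Total exposure: 9 hours.
The Gamma prior is conjugate for the Poisson rate, so λ | data ~ Gamma(4+163, 8+9) = Gamma(167, 17).
Predictive mean over a 6-hour window = T·E[λ|data] = 6·167/17 = 1002/17.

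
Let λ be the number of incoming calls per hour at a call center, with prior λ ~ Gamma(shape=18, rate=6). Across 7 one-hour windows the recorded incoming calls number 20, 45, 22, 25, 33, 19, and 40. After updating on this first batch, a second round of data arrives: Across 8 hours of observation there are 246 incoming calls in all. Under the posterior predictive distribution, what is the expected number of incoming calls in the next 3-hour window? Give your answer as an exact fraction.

468/7

Total count: 20 + 45 + 22 + 25 + 33 + 19 + 40 = 204.
Total exposure: 7 hours.
After the first batch: Gamma(18 + 204, 6 + 7) = Gamma(222, 13).
Total count 246 over total exposure 8 hours.
After the second batch: Gamma(222 + 246, 13 + 8) = Gamma(468, 21).
Predictive mean over a 3-hour window = T·E[λ|data] = 3·468/21 = 468/7.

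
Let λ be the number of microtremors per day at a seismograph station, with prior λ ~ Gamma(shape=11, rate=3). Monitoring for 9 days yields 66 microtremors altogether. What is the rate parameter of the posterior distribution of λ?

12

Total count 66 over total exposure 9 days.
Gamma(α, β) with Poisson data over total exposure Σt gives posterior Gamma(α+Σx, β+Σt) = Gamma(77, 12).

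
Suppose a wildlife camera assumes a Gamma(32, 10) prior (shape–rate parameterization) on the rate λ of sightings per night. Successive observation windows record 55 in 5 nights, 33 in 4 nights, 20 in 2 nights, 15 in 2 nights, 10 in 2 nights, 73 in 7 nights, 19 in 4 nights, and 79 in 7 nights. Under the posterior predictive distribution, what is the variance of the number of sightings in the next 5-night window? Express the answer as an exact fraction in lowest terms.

Total count: 55 + 33 + 20 + 15 + 10 + 73 + 19 + 79 = 304.
Total exposure: 5 + 4 + 2 + 2 + 2 + 7 + 4 + 7 = 33 nights.
The Gamma prior is conjugate for the Poisson rate, so λ | data ~ Gamma(32+304, 10+33) = Gamma(336, 43).
The posterior predictive for a window of length T is Negative Binomial with variance T·α'·(β'+T)/β'² = 5·336·48/1849 = 80640/1849.

80640/1849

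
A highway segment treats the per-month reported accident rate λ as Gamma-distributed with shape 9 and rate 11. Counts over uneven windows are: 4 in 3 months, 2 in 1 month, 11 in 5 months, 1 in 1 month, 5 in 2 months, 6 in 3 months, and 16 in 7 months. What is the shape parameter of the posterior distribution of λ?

Total count: 4 + 2 + 11 + 1 + 5 + 6 + 16 = 45.
Total exposure: 3 + 1 + 5 + 1 + 2 + 3 + 7 = 22 months.
The Gamma prior is conjugate for the Poisson rate, so λ | data ~ Gamma(9+45, 11+22) = Gamma(54, 33).

54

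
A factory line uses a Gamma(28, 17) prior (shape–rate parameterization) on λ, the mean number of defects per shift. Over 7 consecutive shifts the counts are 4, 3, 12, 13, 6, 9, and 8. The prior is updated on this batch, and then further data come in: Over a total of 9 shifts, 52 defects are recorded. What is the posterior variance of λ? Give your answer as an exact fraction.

Total count: 4 + 3 + 12 + 13 + 6 + 9 + 8 = 55.
Total exposure: 7 shifts.
After the first batch: Gamma(28 + 55, 17 + 7) = Gamma(83, 24).
Total count 52 over total exposure 9 shifts.
After the second batch: Gamma(83 + 52, 24 + 9) = Gamma(135, 33).
Posterior variance = α'/β'² = 135/1089 = 15/121.

15/121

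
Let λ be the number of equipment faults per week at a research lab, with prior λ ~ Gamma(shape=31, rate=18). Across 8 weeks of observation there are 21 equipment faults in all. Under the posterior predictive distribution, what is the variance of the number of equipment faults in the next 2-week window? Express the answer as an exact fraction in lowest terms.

56/13

Total count 21 over total exposure 8 weeks.
Gamma(α, β) with Poisson data over total exposure Σt gives posterior Gamma(α+Σx, β+Σt) = Gamma(52, 26).
The posterior predictive for a window of length T is Negative Binomial with variance T·α'·(β'+T)/β'² = 2·52·28/676 = 56/13.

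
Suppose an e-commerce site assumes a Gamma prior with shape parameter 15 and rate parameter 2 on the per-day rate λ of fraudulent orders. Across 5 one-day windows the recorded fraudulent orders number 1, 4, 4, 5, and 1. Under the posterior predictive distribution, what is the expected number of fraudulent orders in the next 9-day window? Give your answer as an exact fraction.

270/7

Total count: 1 + 4 + 4 + 5 + 1 = 15.
Total exposure: 5 days.
By Gamma–Poisson conjugacy, the posterior is Gamma(α + Σx, β + Σt) = Gamma(15 + 15, 2 + 5) = Gamma(30, 7).
Predictive mean over a 9-day window = T·E[λ|data] = 9·30/7 = 270/7.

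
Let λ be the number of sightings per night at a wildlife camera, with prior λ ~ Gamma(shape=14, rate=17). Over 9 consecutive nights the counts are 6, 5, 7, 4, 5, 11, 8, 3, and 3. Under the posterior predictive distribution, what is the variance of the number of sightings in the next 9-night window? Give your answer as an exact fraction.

10395/338

Total count: 6 + 5 + 7 + 4 + 5 + 11 + 8 + 3 + 3 = 52.
Total exposure: 9 nights.
Conjugate update: add total count to the shape and total exposure to the rate, giving Gamma(66, 26).
The posterior predictive for a window of length T is Negative Binomial with variance T·α'·(β'+T)/β'² = 9·66·35/676 = 10395/338.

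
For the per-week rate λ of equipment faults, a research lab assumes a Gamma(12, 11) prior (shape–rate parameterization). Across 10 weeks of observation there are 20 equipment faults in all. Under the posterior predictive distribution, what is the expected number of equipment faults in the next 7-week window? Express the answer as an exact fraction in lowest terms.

Total count 20 over total exposure 10 weeks.
Conjugate update: add total count to the shape and total exposure to the rate, giving Gamma(32, 21).
Predictive mean over a 7-week window = T·E[λ|data] = 7·32/21 = 32/3.

32/3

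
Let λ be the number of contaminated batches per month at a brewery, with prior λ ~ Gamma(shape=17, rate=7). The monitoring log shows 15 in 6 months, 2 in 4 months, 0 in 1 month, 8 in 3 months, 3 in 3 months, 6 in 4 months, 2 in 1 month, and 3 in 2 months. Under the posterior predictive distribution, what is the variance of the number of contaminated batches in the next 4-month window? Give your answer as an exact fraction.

7840/961

Total count: 15 + 2 + 0 + 8 + 3 + 6 + 2 + 3 = 39.
Total exposure: 6 + 4 + 1 + 3 + 3 + 4 + 1 + 2 = 24 months.
By Gamma–Poisson conjugacy, the posterior is Gamma(α + Σx, β + Σt) = Gamma(17 + 39, 7 + 24) = Gamma(56, 31).
The posterior predictive for a window of length T is Negative Binomial with variance T·α'·(β'+T)/β'² = 4·56·35/961 = 7840/961.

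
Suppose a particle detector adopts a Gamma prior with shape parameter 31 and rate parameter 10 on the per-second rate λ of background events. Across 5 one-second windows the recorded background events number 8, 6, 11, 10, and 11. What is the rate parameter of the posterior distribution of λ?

15

Total count: 8 + 6 + 11 + 10 + 11 = 46.
Total exposure: 5 seconds.
The Gamma prior is conjugate for the Poisson rate, so λ | data ~ Gamma(31+46, 10+5) = Gamma(77, 15).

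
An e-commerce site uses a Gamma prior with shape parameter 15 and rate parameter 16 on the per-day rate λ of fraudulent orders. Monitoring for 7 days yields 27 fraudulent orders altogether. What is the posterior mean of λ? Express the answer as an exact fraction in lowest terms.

42/23

Total count 27 over total exposure 7 days.
The Gamma prior is conjugate for the Poisson rate, so λ | data ~ Gamma(15+27, 16+7) = Gamma(42, 23).
Posterior mean = α'/β' = 42/23.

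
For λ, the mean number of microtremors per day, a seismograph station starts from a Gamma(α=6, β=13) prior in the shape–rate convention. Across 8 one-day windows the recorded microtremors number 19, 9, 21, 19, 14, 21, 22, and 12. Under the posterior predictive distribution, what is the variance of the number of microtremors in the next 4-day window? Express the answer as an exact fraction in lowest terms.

Total count: 19 + 9 + 21 + 19 + 14 + 21 + 22 + 12 = 137.
Total exposure: 8 days.
Conjugate update: add total count to the shape and total exposure to the rate, giving Gamma(143, 21).
The posterior predictive for a window of length T is Negative Binomial with variance T·α'·(β'+T)/β'² = 4·143·25/441 = 14300/441.

14300/441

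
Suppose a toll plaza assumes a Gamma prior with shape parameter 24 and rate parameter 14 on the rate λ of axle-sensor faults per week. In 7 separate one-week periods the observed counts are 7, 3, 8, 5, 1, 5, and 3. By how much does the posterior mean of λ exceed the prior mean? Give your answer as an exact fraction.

20/21

Total count: 7 + 3 + 8 + 5 + 1 + 5 + 3 = 32.
Total exposure: 7 weeks.
The Gamma prior is conjugate for the Poisson rate, so λ | data ~ Gamma(24+32, 14+7) = Gamma(56, 21).
Posterior mean = 56/21 = 8/3; prior mean = 24/14 = 12/7. Difference = 8/3 − 12/7 = 20/21.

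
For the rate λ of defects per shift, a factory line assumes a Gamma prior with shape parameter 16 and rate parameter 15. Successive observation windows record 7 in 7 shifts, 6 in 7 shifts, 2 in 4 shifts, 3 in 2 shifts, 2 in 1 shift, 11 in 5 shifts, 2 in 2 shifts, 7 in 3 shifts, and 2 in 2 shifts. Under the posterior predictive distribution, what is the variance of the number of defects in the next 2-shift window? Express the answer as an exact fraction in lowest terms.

Total count: 7 + 6 + 2 + 3 + 2 + 11 + 2 + 7 + 2 = 42.
Total exposure: 7 + 7 + 4 + 2 + 1 + 5 + 2 + 3 + 2 = 33 shifts.
Gamma(α, β) with Poisson data over total exposure Σt gives posterior Gamma(α+Σx, β+Σt) = Gamma(58, 48).
The posterior predictive for a window of length T is Negative Binomial with variance T·α'·(β'+T)/β'² = 2·58·50/2304 = 725/288.

725/288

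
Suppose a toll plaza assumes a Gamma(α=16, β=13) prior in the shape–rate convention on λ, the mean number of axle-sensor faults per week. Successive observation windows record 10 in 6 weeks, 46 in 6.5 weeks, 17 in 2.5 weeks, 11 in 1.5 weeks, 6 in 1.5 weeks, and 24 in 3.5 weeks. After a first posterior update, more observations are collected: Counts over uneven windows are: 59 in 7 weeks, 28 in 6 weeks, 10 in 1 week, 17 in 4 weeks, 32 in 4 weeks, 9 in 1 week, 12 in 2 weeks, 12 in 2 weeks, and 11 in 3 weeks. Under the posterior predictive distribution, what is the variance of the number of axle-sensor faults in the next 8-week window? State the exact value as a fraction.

742400/16641

Total count: 10 + 46 + 17 + 11 + 6 + 24 = 114.
Total exposure: 6 + 6.5 + 2.5 + 1.5 + 1.5 + 3.5 = 21.5 weeks.
After the first batch: Gamma(16 + 114, 13 + 21.5) = Gamma(130, 69/2).
Total count: 59 + 28 + 10 + 17 + 32 + 9 + 12 + 12 + 11 = 190.
Total exposure: 7 + 6 + 1 + 4 + 4 + 1 + 2 + 2 + 3 = 30 weeks.
After the second batch: Gamma(130 + 190, 69/2 + 30) = Gamma(320, 129/2).
The posterior predictive for a window of length T is Negative Binomial with variance T·α'·(β'+T)/β'² = 8·320·(145/2)/(16641/4) = 742400/16641.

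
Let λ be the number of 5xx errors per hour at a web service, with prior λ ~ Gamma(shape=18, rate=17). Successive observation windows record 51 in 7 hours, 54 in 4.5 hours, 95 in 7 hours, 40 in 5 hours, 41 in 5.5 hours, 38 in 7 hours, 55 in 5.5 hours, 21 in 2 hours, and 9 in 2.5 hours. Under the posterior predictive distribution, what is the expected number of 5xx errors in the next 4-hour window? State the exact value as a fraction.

1688/63

Total count: 51 + 54 + 95 + 40 + 41 + 38 + 55 + 21 + 9 = 404.
Total exposure: 7 + 4.5 + 7 + 5 + 5.5 + 7 + 5.5 + 2 + 2.5 = 46 hours.
Gamma(α, β) with Poisson data over total exposure Σt gives posterior Gamma(α+Σx, β+Σt) = Gamma(422, 63).
Predictive mean over a 4-hour window = T·E[λ|data] = 4·422/63 = 1688/63.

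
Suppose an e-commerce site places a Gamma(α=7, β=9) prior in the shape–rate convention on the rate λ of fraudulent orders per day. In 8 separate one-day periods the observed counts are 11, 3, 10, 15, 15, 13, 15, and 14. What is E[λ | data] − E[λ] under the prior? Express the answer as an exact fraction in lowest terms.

Total count: 11 + 3 + 10 + 15 + 15 + 13 + 15 + 14 = 96.
Total exposure: 8 days.
Posterior: α' = 7 + 96 = 103, β' = 9 + 8 = 17.
Posterior mean = 103/17 = 103/17; prior mean = 7/9 = 7/9. Difference = 103/17 − 7/9 = 808/153.

808/153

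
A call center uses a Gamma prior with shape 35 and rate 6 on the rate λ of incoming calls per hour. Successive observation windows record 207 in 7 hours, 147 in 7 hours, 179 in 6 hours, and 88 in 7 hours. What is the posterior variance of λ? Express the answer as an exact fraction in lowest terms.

Total count: 207 + 147 + 179 + 88 = 621.
Total exposure: 7 + 7 + 6 + 7 = 27 hours.
The Gamma prior is conjugate for the Poisson rate, so λ | data ~ Gamma(35+621, 6+27) = Gamma(656, 33).
Posterior variance = α'/β'² = 656/1089.

656/1089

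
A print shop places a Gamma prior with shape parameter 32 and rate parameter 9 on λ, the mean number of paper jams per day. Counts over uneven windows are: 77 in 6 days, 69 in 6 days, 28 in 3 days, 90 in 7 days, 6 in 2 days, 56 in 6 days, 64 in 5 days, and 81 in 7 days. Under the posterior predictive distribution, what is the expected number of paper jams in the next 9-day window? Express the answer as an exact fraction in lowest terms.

Total count: 77 + 69 + 28 + 90 + 6 + 56 + 64 + 81 = 471.
Total exposure: 6 + 6 + 3 + 7 + 2 + 6 + 5 + 7 = 42 days.
Posterior: α' = 32 + 471 = 503, β' = 9 + 42 = 51.
Predictive mean over a 9-day window = T·E[λ|data] = 9·503/51 = 1509/17.

1509/17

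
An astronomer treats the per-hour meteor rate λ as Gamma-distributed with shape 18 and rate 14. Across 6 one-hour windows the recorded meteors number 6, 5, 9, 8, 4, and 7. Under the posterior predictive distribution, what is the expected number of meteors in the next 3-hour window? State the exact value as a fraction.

171/20

Total count: 6 + 5 + 9 + 8 + 4 + 7 = 39.
Total exposure: 6 hours.
Conjugate update: add total count to the shape and total exposure to the rate, giving Gamma(57, 20).
Predictive mean over a 3-hour window = T·E[λ|data] = 3·57/20 = 171/20.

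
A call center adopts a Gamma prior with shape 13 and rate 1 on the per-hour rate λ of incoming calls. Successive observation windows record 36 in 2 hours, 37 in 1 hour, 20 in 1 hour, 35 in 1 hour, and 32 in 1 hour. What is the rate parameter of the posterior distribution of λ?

Total count: 36 + 37 + 20 + 35 + 32 = 160.
Total exposure: 2 + 1 + 1 + 1 + 1 = 6 hours.
Posterior: α' = 13 + 160 = 173, β' = 1 + 6 = 7.

7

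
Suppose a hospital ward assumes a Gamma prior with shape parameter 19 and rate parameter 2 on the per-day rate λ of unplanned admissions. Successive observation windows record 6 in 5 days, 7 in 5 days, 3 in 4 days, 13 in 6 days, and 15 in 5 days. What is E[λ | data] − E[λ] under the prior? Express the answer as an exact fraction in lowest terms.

Total count: 6 + 7 + 3 + 13 + 15 = 44.
Total exposure: 5 + 5 + 4 + 6 + 5 = 25 days.
Conjugate update: add total count to the shape and total exposure to the rate, giving Gamma(63, 27).
Posterior mean = 63/27 = 7/3; prior mean = 19/2 = 19/2. Difference = 7/3 − 19/2 = -43/6.

-43/6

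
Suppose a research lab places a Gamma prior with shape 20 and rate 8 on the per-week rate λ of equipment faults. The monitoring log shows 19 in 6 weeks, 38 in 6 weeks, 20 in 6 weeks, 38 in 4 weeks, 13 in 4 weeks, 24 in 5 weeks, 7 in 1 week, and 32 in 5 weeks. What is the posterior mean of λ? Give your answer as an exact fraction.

211/45

Total count: 19 + 38 + 20 + 38 + 13 + 24 + 7 + 32 = 191.
Total exposure: 6 + 6 + 6 + 4 + 4 + 5 + 1 + 5 = 37 weeks.
By Gamma–Poisson conjugacy, the posterior is Gamma(α + Σx, β + Σt) = Gamma(20 + 191, 8 + 37) = Gamma(211, 45).
Posterior mean = α'/β' = 211/45.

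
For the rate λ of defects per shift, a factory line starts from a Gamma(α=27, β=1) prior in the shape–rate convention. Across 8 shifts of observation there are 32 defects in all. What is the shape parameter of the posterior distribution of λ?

Total count 32 over total exposure 8 shifts.
The Gamma prior is conjugate for the Poisson rate, so λ | data ~ Gamma(27+32, 1+8) = Gamma(59, 9).

59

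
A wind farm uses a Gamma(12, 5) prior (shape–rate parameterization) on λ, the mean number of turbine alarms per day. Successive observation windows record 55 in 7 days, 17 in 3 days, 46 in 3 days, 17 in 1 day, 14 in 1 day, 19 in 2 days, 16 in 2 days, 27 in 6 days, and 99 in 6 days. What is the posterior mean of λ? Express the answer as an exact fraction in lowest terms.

Total count: 55 + 17 + 46 + 17 + 14 + 19 + 16 + 27 + 99 = 310.
Total exposure: 7 + 3 + 3 + 1 + 1 + 2 + 2 + 6 + 6 = 31 days.
By Gamma–Poisson conjugacy, the posterior is Gamma(α + Σx, β + Σt) = Gamma(12 + 310, 5 + 31) = Gamma(322, 36).
Posterior mean = α'/β' = 322/36 = 161/18.

161/18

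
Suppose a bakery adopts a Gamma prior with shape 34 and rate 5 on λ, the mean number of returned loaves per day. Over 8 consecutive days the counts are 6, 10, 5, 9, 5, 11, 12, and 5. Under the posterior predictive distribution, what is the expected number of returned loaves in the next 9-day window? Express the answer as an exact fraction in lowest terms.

Total count: 6 + 10 + 5 + 9 + 5 + 11 + 12 + 5 = 63.
Total exposure: 8 days.
Conjugate update: add total count to the shape and total exposure to the rate, giving Gamma(97, 13).
Predictive mean over a 9-day window = T·E[λ|data] = 9·97/13 = 873/13.

873/13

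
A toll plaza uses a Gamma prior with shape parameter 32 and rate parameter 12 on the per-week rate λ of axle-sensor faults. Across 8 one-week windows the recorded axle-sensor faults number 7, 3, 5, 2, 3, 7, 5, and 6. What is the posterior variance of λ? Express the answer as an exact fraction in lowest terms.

7/40

Total count: 7 + 3 + 5 + 2 + 3 + 7 + 5 + 6 = 38.
Total exposure: 8 weeks.
By Gamma–Poisson conjugacy, the posterior is Gamma(α + Σx, β + Σt) = Gamma(32 + 38, 12 + 8) = Gamma(70, 20).
Posterior variance = α'/β'² = 70/400 = 7/40.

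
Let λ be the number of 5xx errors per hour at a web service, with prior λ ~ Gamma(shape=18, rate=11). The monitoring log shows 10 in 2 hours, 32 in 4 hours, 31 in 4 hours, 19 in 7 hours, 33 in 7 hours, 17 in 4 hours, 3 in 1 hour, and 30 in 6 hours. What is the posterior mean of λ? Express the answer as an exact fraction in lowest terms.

193/46

Total count: 10 + 32 + 31 + 19 + 33 + 17 + 3 + 30 = 175.
Total exposure: 2 + 4 + 4 + 7 + 7 + 4 + 1 + 6 = 35 hours.
Posterior: α' = 18 + 175 = 193, β' = 11 + 35 = 46.
Posterior mean = α'/β' = 193/46.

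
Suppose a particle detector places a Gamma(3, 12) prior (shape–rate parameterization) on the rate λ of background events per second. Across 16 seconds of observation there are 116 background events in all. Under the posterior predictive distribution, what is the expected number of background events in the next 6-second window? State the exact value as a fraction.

Total count 116 over total exposure 16 seconds.
Gamma(α, β) with Poisson data over total exposure Σt gives posterior Gamma(α+Σx, β+Σt) = Gamma(119, 28).
Predictive mean over a 6-second window = T·E[λ|data] = 6·119/28 = 51/2.

51/2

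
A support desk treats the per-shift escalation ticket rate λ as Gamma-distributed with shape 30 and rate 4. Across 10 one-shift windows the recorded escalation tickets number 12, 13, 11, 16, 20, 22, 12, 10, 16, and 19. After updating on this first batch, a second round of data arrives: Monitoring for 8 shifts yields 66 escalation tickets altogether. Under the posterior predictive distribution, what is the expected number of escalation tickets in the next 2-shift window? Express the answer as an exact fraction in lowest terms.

247/11

Total count: 12 + 13 + 11 + 16 + 20 + 22 + 12 + 10 + 16 + 19 = 151.
Total exposure: 10 shifts.
After the first batch: Gamma(30 + 151, 4 + 10) = Gamma(181, 14).
Total count 66 over total exposure 8 shifts.
After the second batch: Gamma(181 + 66, 14 + 8) = Gamma(247, 22).
Predictive mean over a 2-shift window = T·E[λ|data] = 2·247/22 = 247/11.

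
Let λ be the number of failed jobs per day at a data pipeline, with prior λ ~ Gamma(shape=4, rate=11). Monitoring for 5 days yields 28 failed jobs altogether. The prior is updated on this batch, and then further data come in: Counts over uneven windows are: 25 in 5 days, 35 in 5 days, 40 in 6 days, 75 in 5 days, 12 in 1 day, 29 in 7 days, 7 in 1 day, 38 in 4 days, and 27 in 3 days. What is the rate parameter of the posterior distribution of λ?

Total count 28 over total exposure 5 days.
After the first batch: Gamma(4 + 28, 11 + 5) = Gamma(32, 16).
Total count: 25 + 35 + 40 + 75 + 12 + 29 + 7 + 38 + 27 = 288.
Total exposure: 5 + 5 + 6 + 5 + 1 + 7 + 1 + 4 + 3 = 37 days.
After the second batch: Gamma(32 + 288, 16 + 37) = Gamma(320, 53).

53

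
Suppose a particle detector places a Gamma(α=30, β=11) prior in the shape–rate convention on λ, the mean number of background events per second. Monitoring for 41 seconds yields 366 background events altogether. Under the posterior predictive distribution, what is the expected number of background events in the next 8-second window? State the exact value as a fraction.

792/13

Total count 366 over total exposure 41 seconds.
By Gamma–Poisson conjugacy, the posterior is Gamma(α + Σx, β + Σt) = Gamma(30 + 366, 11 + 41) = Gamma(396, 52).
Predictive mean over an 8-second window = T·E[λ|data] = 8·396/52 = 792/13.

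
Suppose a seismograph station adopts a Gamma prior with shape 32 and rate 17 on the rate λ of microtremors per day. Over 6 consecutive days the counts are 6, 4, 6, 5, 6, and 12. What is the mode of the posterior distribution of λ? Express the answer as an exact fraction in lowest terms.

Total count: 6 + 4 + 6 + 5 + 6 + 12 = 39.
Total exposure: 6 days.
Gamma(α, β) with Poisson data over total exposure Σt gives posterior Gamma(α+Σx, β+Σt) = Gamma(71, 23).
Posterior mode = (α'−1)/β' = 70/23.

70/23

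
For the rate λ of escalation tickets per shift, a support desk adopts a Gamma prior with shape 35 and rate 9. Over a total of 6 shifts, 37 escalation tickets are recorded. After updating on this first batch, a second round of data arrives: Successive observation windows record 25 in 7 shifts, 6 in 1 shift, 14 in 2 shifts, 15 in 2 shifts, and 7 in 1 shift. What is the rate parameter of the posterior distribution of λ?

28

Total count 37 over total exposure 6 shifts.
After the first batch: Gamma(35 + 37, 9 + 6) = Gamma(72, 15).
Total count: 25 + 6 + 14 + 15 + 7 = 67.
Total exposure: 7 + 1 + 2 + 2 + 1 = 13 shifts.
After the second batch: Gamma(72 + 67, 15 + 13) = Gamma(139, 28).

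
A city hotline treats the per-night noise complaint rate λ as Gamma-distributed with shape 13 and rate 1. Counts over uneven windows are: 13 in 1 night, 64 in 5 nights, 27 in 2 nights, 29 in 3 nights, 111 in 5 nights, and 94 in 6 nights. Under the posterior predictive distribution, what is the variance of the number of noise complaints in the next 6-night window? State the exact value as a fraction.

Total count: 13 + 64 + 27 + 29 + 111 + 94 = 338.
Total exposure: 1 + 5 + 2 + 3 + 5 + 6 = 22 nights.
Conjugate update: add total count to the shape and total exposure to the rate, giving Gamma(351, 23).
The posterior predictive for a window of length T is Negative Binomial with variance T·α'·(β'+T)/β'² = 6·351·29/529 = 61074/529.

61074/529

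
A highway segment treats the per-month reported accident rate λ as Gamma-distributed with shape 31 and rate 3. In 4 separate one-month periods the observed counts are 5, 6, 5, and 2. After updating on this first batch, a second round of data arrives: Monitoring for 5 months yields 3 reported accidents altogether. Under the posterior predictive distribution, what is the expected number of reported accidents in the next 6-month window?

Total count: 5 + 6 + 5 + 2 = 18.
Total exposure: 4 months.
After the first batch: Gamma(31 + 18, 3 + 4) = Gamma(49, 7).
Total count 3 over total exposure 5 months.
After the second batch: Gamma(49 + 3, 7 + 5) = Gamma(52, 12).
Predictive mean over a 6-month window = T·E[λ|data] = 6·52/12 = 26.

26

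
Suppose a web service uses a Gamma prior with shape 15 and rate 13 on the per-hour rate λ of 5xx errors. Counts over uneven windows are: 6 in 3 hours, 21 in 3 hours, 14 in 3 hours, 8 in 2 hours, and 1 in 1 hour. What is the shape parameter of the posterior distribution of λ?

Total count: 6 + 21 + 14 + 8 + 1 = 50.
Total exposure: 3 + 3 + 3 + 2 + 1 = 12 hours.
Gamma(α, β) with Poisson data over total exposure Σt gives posterior Gamma(α+Σx, β+Σt) = Gamma(65, 25).

65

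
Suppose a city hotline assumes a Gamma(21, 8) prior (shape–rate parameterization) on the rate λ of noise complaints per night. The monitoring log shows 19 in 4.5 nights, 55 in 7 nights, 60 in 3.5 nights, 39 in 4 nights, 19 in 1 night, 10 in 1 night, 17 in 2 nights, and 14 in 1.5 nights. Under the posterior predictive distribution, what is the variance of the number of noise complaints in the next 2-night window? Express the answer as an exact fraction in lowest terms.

Total count: 19 + 55 + 60 + 39 + 19 + 10 + 17 + 14 = 233.
Total exposure: 4.5 + 7 + 3.5 + 4 + 1 + 1 + 2 + 1.5 = 24.5 nights.
The Gamma prior is conjugate for the Poisson rate, so λ | data ~ Gamma(21+233, 8+24.5) = Gamma(254, 65/2).
The posterior predictive for a window of length T is Negative Binomial with variance T·α'·(β'+T)/β'² = 2·254·(69/2)/(4225/4) = 70104/4225.

70104/4225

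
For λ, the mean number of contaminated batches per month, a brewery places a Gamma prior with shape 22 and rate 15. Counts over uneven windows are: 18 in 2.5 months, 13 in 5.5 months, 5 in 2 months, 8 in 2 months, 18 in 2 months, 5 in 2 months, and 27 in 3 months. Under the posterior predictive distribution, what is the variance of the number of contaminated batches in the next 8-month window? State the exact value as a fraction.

9744/289

Total count: 18 + 13 + 5 + 8 + 18 + 5 + 27 = 94.
Total exposure: 2.5 + 5.5 + 2 + 2 + 2 + 2 + 3 = 19 months.
By Gamma–Poisson conjugacy, the posterior is Gamma(α + Σx, β + Σt) = Gamma(22 + 94, 15 + 19) = Gamma(116, 34).
The posterior predictive for a window of length T is Negative Binomial with variance T·α'·(β'+T)/β'² = 8·116·42/1156 = 9744/289.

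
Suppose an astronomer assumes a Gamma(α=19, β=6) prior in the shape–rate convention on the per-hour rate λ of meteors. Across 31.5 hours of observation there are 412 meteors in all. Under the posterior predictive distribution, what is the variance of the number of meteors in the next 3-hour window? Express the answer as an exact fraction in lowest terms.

Total count 412 over total exposure 31.5 hours.
Posterior: α' = 19 + 412 = 431, β' = 6 + 31.5 = 75/2.
The posterior predictive for a window of length T is Negative Binomial with variance T·α'·(β'+T)/β'² = 3·431·(81/2)/(5625/4) = 23274/625.

23274/625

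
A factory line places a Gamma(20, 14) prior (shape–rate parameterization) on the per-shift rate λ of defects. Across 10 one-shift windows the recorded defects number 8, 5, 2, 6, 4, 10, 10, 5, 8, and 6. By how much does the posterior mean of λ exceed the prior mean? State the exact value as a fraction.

29/14

Total count: 8 + 5 + 2 + 6 + 4 + 10 + 10 + 5 + 8 + 6 = 64.
Total exposure: 10 shifts.
By Gamma–Poisson conjugacy, the posterior is Gamma(α + Σx, β + Σt) = Gamma(20 + 64, 14 + 10) = Gamma(84, 24).
Posterior mean = 84/24 = 7/2; prior mean = 20/14 = 10/7. Difference = 7/2 − 10/7 = 29/14.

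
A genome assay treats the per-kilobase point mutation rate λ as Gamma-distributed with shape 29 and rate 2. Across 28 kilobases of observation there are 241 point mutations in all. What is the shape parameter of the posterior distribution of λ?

Total count 241 over total exposure 28 kilobases.
By Gamma–Poisson conjugacy, the posterior is Gamma(α + Σx, β + Σt) = Gamma(29 + 241, 2 + 28) = Gamma(270, 30).

270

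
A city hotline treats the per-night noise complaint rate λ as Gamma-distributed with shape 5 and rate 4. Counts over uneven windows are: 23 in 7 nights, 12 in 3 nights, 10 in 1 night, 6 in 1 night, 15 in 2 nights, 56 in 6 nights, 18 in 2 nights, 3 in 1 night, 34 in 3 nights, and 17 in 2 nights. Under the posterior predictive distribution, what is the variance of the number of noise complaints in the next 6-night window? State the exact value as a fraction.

11343/256

Total count: 23 + 12 + 10 + 6 + 15 + 56 + 18 + 3 + 34 + 17 = 194.
Total exposure: 7 + 3 + 1 + 1 + 2 + 6 + 2 + 1 + 3 + 2 = 28 nights.
Gamma(α, β) with Poisson data over total exposure Σt gives posterior Gamma(α+Σx, β+Σt) = Gamma(199, 32).
The posterior predictive for a window of length T is Negative Binomial with variance T·α'·(β'+T)/β'² = 6·199·38/1024 = 11343/256.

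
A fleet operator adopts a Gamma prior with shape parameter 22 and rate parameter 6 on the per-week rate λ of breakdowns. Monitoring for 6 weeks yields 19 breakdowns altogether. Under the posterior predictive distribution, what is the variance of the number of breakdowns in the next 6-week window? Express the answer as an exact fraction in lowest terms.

123/4

Total count 19 over total exposure 6 weeks.
Posterior: α' = 22 + 19 = 41, β' = 6 + 6 = 12.
The posterior predictive for a window of length T is Negative Binomial with variance T·α'·(β'+T)/β'² = 6·41·18/144 = 123/4.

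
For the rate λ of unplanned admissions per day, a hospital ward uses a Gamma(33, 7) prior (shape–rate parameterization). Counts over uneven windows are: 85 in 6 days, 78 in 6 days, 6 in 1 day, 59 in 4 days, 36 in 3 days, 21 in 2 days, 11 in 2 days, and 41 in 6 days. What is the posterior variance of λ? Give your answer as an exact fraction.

10/37

Total count: 85 + 78 + 6 + 59 + 36 + 21 + 11 + 41 = 337.
Total exposure: 6 + 6 + 1 + 4 + 3 + 2 + 2 + 6 = 30 days.
Posterior: α' = 33 + 337 = 370, β' = 7 + 30 = 37.
Posterior variance = α'/β'² = 370/1369 = 10/37.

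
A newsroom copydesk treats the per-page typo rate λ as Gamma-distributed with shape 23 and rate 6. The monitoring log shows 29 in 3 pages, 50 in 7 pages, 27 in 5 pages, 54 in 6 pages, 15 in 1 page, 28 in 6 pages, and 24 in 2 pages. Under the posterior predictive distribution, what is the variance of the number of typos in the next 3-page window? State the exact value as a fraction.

Total count: 29 + 50 + 27 + 54 + 15 + 28 + 24 = 227.
Total exposure: 3 + 7 + 5 + 6 + 1 + 6 + 2 = 30 pages.
Posterior: α' = 23 + 227 = 250, β' = 6 + 30 = 36.
The posterior predictive for a window of length T is Negative Binomial with variance T·α'·(β'+T)/β'² = 3·250·39/1296 = 1625/72.

1625/72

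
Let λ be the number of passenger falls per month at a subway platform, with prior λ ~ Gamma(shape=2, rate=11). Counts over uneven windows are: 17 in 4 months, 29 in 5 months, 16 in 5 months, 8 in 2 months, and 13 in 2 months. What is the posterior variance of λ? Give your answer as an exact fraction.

85/841

Total count: 17 + 29 + 16 + 8 + 13 = 83.
Total exposure: 4 + 5 + 5 + 2 + 2 = 18 months.
The Gamma prior is conjugate for the Poisson rate, so λ | data ~ Gamma(2+83, 11+18) = Gamma(85, 29).
Posterior variance = α'/β'² = 85/841.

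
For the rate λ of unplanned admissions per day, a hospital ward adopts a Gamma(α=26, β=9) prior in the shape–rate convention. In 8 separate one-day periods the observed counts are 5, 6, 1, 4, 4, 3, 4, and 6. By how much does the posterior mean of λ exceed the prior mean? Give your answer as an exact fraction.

Total count: 5 + 6 + 1 + 4 + 4 + 3 + 4 + 6 = 33.
Total exposure: 8 days.
The Gamma prior is conjugate for the Poisson rate, so λ | data ~ Gamma(26+33, 9+8) = Gamma(59, 17).
Posterior mean = 59/17 = 59/17; prior mean = 26/9 = 26/9. Difference = 59/17 − 26/9 = 89/153.

89/153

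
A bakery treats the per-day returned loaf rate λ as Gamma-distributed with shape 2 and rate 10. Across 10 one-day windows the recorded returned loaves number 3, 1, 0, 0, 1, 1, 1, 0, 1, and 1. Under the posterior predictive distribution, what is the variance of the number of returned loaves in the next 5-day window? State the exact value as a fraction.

Total count: 3 + 1 + 0 + 0 + 1 + 1 + 1 + 0 + 1 + 1 = 9.
Total exposure: 10 days.
By Gamma–Poisson conjugacy, the posterior is Gamma(α + Σx, β + Σt) = Gamma(2 + 9, 10 + 10) = Gamma(11, 20).
The posterior predictive for a window of length T is Negative Binomial with variance T·α'·(β'+T)/β'² = 5·11·25/400 = 55/16.

55/16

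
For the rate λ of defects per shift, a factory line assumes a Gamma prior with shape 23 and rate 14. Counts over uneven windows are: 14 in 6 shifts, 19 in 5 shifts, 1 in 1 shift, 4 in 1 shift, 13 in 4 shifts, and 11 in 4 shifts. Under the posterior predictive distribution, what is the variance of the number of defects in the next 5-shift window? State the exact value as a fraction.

Total count: 14 + 19 + 1 + 4 + 13 + 11 = 62.
Total exposure: 6 + 5 + 1 + 1 + 4 + 4 = 21 shifts.
Posterior: α' = 23 + 62 = 85, β' = 14 + 21 = 35.
The posterior predictive for a window of length T is Negative Binomial with variance T·α'·(β'+T)/β'² = 5·85·40/1225 = 680/49.

680/49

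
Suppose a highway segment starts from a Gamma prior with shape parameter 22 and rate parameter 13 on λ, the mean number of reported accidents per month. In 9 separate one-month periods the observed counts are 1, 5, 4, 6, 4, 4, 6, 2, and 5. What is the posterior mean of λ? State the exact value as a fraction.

Total count: 1 + 5 + 4 + 6 + 4 + 4 + 6 + 2 + 5 = 37.
Total exposure: 9 months.
Posterior: α' = 22 + 37 = 59, β' = 13 + 9 = 22.
Posterior mean = α'/β' = 59/22.

59/22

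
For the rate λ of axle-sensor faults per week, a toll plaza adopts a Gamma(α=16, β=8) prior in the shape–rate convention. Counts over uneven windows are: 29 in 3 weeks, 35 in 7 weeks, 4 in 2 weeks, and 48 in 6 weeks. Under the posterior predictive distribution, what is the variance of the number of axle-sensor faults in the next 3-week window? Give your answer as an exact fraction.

2871/169

Total count: 29 + 35 + 4 + 48 = 116.
Total exposure: 3 + 7 + 2 + 6 = 18 weeks.
By Gamma–Poisson conjugacy, the posterior is Gamma(α + Σx, β + Σt) = Gamma(16 + 116, 8 + 18) = Gamma(132, 26).
The posterior predictive for a window of length T is Negative Binomial with variance T·α'·(β'+T)/β'² = 3·132·29/676 = 2871/169.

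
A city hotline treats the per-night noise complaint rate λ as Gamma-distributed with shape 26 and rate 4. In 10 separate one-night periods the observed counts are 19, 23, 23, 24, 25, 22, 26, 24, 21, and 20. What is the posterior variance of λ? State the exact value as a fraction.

253/196

Total count: 19 + 23 + 23 + 24 + 25 + 22 + 26 + 24 + 21 + 20 = 227.
Total exposure: 10 nights.
Gamma(α, β) with Poisson data over total exposure Σt gives posterior Gamma(α+Σx, β+Σt) = Gamma(253, 14).
Posterior variance = α'/β'² = 253/196.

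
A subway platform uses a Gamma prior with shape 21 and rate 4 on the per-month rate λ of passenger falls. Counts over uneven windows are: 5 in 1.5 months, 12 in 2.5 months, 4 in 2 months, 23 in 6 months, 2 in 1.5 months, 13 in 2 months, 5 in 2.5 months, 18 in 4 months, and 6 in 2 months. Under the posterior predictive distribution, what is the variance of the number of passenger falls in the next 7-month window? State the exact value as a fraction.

545/16

Total count: 5 + 12 + 4 + 23 + 2 + 13 + 5 + 18 + 6 = 88.
Total exposure: 1.5 + 2.5 + 2 + 6 + 1.5 + 2 + 2.5 + 4 + 2 = 24 months.
By Gamma–Poisson conjugacy, the posterior is Gamma(α + Σx, β + Σt) = Gamma(21 + 88, 4 + 24) = Gamma(109, 28).
The posterior predictive for a window of length T is Negative Binomial with variance T·α'·(β'+T)/β'² = 7·109·35/784 = 545/16.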